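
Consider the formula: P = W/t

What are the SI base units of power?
Units of each symbol in P = W/t:
  W (work): kg·m²/s²
  t (time): s  → in the denominator, contributes 1/s

Multiplying the contributions: [kg·m²/s²] · [1/s]
Adding exponents of each base unit: kg: 1, m: 2, s: -3
SI base units of power: kg·m²/s³

Answer: kg·m²/s³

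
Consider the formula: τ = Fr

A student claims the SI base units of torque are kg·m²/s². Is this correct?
Units of each symbol in τ = Fr:
  F (force): kg·m/s²
  r (lever arm): m

Multiplying the contributions: [kg·m/s²] · [m]
Adding exponents of each base unit: kg: 1, m: 2, s: -2
SI base units of torque: kg·m²/s²

The claimed units kg·m²/s² match the derived units, so the claim is correct.

Answer: Yes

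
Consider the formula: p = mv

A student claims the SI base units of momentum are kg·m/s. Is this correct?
Units of each symbol in p = mv:
  m (mass): kg
  v (velocity): m/s

Multiplying the contributions: [kg] · [m/s]
Adding exponents of each base unit: kg: 1, m: 1, s: -1
SI base units of momentum: kg·m/s

The claimed units kg·m/s match the derived units, so the claim is correct.

Answer: Yes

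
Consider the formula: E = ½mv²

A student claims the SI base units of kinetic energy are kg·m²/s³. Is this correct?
Units of each symbol in E = ½mv²:
  m (mass): kg
  v (speed): m/s  → to the power 2, contributes m²/s²
  The factor ½ is dimensionless.

Multiplying the contributions: [kg] · [m²/s²]
Adding exponents of each base unit: kg: 1, m: 2, s: -2
SI base units of kinetic energy: kg·m²/s²

The claimed units kg·m²/s³ (exponents kg: 1, m: 2, s: -3) do not match the derived units kg·m²/s² (exponents kg: 1, m: 2, s: -2), so the claim is incorrect.

Answer: No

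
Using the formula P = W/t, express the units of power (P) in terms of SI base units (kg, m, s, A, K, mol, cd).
Units of each symbol in P = W/t:
  W (work): kg·m²/s²
  t (time): s  → in the denominator, contributes 1/s

Multiplying the contributions: [kg·m²/s²] · [1/s]
Adding exponents of each base unit: kg: 1, m: 2, s: -3
SI base units of power: kg·m²/s³

Answer: kg·m²/s³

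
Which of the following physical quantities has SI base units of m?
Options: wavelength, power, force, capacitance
Checking the SI base units of each option:
  wavelength (λ = v/f): m  ✓ matches
  power (P = W/t): kg·m²/s³  ✗
  force (F = ma): kg·m/s²  ✗
  capacitance (C = Q/V): s⁴·A²/(kg·m²)  ✗

Only wavelength has units m.

Answer: wavelength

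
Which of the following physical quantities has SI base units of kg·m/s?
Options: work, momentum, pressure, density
Checking the SI base units of each option:
  work (W = Fd): kg·m²/s²  ✗
  momentum (p = mv): kg·m/s  ✓ matches
  pressure (P = F/A): kg/(m·s²)  ✗
  density (ρ = m/V): kg/m³  ✗

Only momentum has units kg·m/s.

Answer: momentum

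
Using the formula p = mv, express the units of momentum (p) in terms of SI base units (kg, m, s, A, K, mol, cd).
Units of each symbol in p = mv:
  m (mass): kg
  v (velocity): m/s

Multiplying the contributions: [kg] · [m/s]
Adding exponents of each base unit: kg: 1, m: 1, s: -1
SI base units of momentum: kg·m/s

Answer: kg·m/s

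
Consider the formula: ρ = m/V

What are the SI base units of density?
Units of each symbol in ρ = m/V:
  m (mass): kg
  V (volume): m³  → in the denominator, contributes 1/m³

Multiplying the contributions: [kg] · [1/m³]
Adding exponents of each base unit: kg: 1, m: -3
SI base units of density: kg/m³

Answer: kg/m³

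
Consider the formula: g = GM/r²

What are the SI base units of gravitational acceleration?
Units of each symbol in g = GM/r²:
  G (gravitational constant): m³/(kg·s²)
  M (mass): kg
  r (distance): m  → to the power 2 in the denominator, contributes 1/m²

Multiplying the contributions: [m³/(kg·s²)] · [kg] · [1/m²]
Adding exponents of each base unit: m: 1, s: -2
SI base units of gravitational acceleration: m/s²

Answer: m/s²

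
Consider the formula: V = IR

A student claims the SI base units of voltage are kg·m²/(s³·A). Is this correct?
Units of each symbol in V = IR:
  I (current): A
  R (resistance, in ohms): kg·m²/(s³·A²)

Multiplying the contributions: [A] · [kg·m²/(s³·A²)]
Adding exponents of each base unit: kg: 1, m: 2, s: -3, A: -1
SI base units of voltage: kg·m²/(s³·A)

The claimed units kg·m²/(s³·A) match the derived units, so the claim is correct.

Answer: Yes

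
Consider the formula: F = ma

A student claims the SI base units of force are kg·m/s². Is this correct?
Units of each symbol in F = ma:
  m (mass): kg
  a (acceleration): m/s²

Multiplying the contributions: [kg] · [m/s²]
Adding exponents of each base unit: kg: 1, m: 1, s: -2
SI base units of force: kg·m/s²

The claimed units kg·m/s² match the derived units, so the claim is correct.

Answer: Yes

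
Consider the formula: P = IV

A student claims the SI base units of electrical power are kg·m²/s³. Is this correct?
Units of each symbol in P = IV:
  I (current): A
  V (voltage, in volts): kg·m²/(s³·A)

Multiplying the contributions: [A] · [kg·m²/(s³·A)]
Adding exponents of each base unit: kg: 1, m: 2, s: -3
SI base units of electrical power: kg·m²/s³

The claimed units kg·m²/s³ match the derived units, so the claim is correct.

Answer: Yes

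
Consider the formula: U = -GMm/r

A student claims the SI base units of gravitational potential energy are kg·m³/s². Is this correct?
Units of each symbol in U = -GMm/r:
  G (gravitational constant): m³/(kg·s²)
  M (mass): kg
  m (mass): kg
  r (distance): m  → in the denominator, contributes 1/m
  The minus sign does not affect the units.

Multiplying the contributions: [m³/(kg·s²)] · [kg] · [kg] · [1/m]
Adding exponents of each base unit: kg: 1, m: 2, s: -2
SI base units of gravitational potential energy: kg·m²/s²

The claimed units kg·m³/s² (exponents kg: 1, m: 3, s: -2) do not match the derived units kg·m²/s² (exponents kg: 1, m: 2, s: -2), so the claim is incorrect.

Answer: No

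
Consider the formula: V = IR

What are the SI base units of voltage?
Units of each symbol in V = IR:
  I (current): A
  R (resistance, in ohms): kg·m²/(s³·A²)

Multiplying the contributions: [A] · [kg·m²/(s³·A²)]
Adding exponents of each base unit: kg: 1, m: 2, s: -3, A: -1
SI base units of voltage: kg·m²/(s³·A)

Answer: kg·m²/(s³·A)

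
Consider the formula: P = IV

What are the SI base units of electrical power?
Units of each symbol in P = IV:
  I (current): A
  V (voltage, in volts): kg·m²/(s³·A)

Multiplying the contributions: [A] · [kg·m²/(s³·A)]
Adding exponents of each base unit: kg: 1, m: 2, s: -3
SI base units of electrical power: kg·m²/s³

Answer: kg·m²/s³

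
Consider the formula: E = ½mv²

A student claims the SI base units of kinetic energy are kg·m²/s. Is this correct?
Units of each symbol in E = ½mv²:
  m (mass): kg
  v (speed): m/s  → to the power 2, contributes m²/s²
  The factor ½ is dimensionless.

Multiplying the contributions: [kg] · [m²/s²]
Adding exponents of each base unit: kg: 1, m: 2, s: -2
SI base units of kinetic energy: kg·m²/s²

The claimed units kg·m²/s (exponents kg: 1, m: 2, s: -1) do not match the derived units kg·m²/s² (exponents kg: 1, m: 2, s: -2), so the claim is incorrect.

Answer: No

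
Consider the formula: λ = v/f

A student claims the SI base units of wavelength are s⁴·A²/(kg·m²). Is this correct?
Units of each symbol in λ = v/f:
  v (wave speed): m/s
  f (frequency): 1/s  → in the denominator, contributes s

Multiplying the contributions: [m/s] · [s]
Adding exponents of each base unit: m: 1
SI base units of wavelength: m

The claimed units s⁴·A²/(kg·m²) (exponents kg: -1, m: -2, s: 4, A: 2) do not match the derived units m (exponents m: 1), so the claim is incorrect.

Answer: No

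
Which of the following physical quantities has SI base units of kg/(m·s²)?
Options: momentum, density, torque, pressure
Checking the SI base units of each option:
  momentum (p = mv): kg·m/s  ✗
  density (ρ = m/V): kg/m³  ✗
  torque (τ = Fr): kg·m²/s²  ✗
  pressure (P = F/A): kg/(m·s²)  ✓ matches

Only pressure has units kg/(m·s²).

Answer: pressure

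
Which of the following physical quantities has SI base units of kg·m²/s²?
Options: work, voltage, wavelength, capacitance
Checking the SI base units of each option:
  work (W = Fd): kg·m²/s²  ✓ matches
  voltage (V = IR): kg·m²/(s³·A)  ✗
  wavelength (λ = v/f): m  ✗
  capacitance (C = Q/V): s⁴·A²/(kg·m²)  ✗

Only work has units kg·m²/s².

Answer: work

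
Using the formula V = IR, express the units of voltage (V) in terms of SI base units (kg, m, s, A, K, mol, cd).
Units of each symbol in V = IR:
  I (current): A
  R (resistance, in ohms): kg·m²/(s³·A²)

Multiplying the contributions: [A] · [kg·m²/(s³·A²)]
Adding exponents of each base unit: kg: 1, m: 2, s: -3, A: -1
SI base units of voltage: kg·m²/(s³·A)

Answer: kg·m²/(s³·A)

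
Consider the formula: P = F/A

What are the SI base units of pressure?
Units of each symbol in P = F/A:
  F (force): kg·m/s²
  A (area): m²  → in the denominator, contributes 1/m²

Multiplying the contributions: [kg·m/s²] · [1/m²]
Adding exponents of each base unit: kg: 1, m: -1, s: -2
SI base units of pressure: kg/(m·s²)

Answer: kg/(m·s²)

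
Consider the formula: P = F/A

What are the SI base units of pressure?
Units of each symbol in P = F/A:
  F (force): kg·m/s²
  A (area): m²  → in the denominator, contributes 1/m²

Multiplying the contributions: [kg·m/s²] · [1/m²]
Adding exponents of each base unit: kg: 1, m: -1, s: -2
SI base units of pressure: kg/(m·s²)

Answer: kg/(m·s²)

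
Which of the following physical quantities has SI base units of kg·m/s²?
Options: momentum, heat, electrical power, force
Checking the SI base units of each option:
  momentum (p = mv): kg·m/s  ✗
  heat (Q = mcΔT): kg·m²/s²  ✗
  electrical power (P = IV): kg·m²/s³  ✗
  force (F = ma): kg·m/s²  ✓ matches

Only force has units kg·m/s².

Answer: force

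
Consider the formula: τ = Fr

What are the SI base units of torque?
Units of each symbol in τ = Fr:
  F (force): kg·m/s²
  r (lever arm): m

Multiplying the contributions: [kg·m/s²] · [m]
Adding exponents of each base unit: kg: 1, m: 2, s: -2
SI base units of torque: kg·m²/s²

Answer: kg·m²/s²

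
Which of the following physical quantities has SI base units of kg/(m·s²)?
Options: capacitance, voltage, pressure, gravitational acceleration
Checking the SI base units of each option:
  capacitance (C = Q/V): s⁴·A²/(kg·m²)  ✗
  voltage (V = IR): kg·m²/(s³·A)  ✗
  pressure (P = F/A): kg/(m·s²)  ✓ matches
  gravitational acceleration (g = GM/r²): m/s²  ✗

Only pressure has units kg/(m·s²).

Answer: pressure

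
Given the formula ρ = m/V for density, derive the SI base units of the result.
Units of each symbol in ρ = m/V:
  m (mass): kg
  V (volume): m³  → in the denominator, contributes 1/m³

Multiplying the contributions: [kg] · [1/m³]
Adding exponents of each base unit: kg: 1, m: -3
SI base units of density: kg/m³

Answer: kg/m³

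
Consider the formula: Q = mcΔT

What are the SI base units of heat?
Units of each symbol in Q = mcΔT:
  m (mass): kg
  c (specific heat capacity, in J/(kg·K)): m²/(s²·K)
  ΔT (temperature change): K

Multiplying the contributions: [kg] · [m²/(s²·K)] · [K]
Adding exponents of each base unit: kg: 1, m: 2, s: -2
SI base units of heat: kg·m²/s²

Answer: kg·m²/s²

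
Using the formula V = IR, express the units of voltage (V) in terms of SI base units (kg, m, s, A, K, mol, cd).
Units of each symbol in V = IR:
  I (current): A
  R (resistance, in ohms): kg·m²/(s³·A²)

Multiplying the contributions: [A] · [kg·m²/(s³·A²)]
Adding exponents of each base unit: kg: 1, m: 2, s: -3, A: -1
SI base units of voltage: kg·m²/(s³·A)

Answer: kg·m²/(s³·A)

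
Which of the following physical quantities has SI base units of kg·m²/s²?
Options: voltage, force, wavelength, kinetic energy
Checking the SI base units of each option:
  voltage (V = IR): kg·m²/(s³·A)  ✗
  force (F = ma): kg·m/s²  ✗
  wavelength (λ = v/f): m  ✗
  kinetic energy (E = ½mv²): kg·m²/s²  ✓ matches

Only kinetic energy has units kg·m²/s².

Answer: kinetic energy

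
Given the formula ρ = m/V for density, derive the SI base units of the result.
Units of each symbol in ρ = m/V:
  m (mass): kg
  V (volume): m³  → in the denominator, contributes 1/m³

Multiplying the contributions: [kg] · [1/m³]
Adding exponents of each base unit: kg: 1, m: -3
SI base units of density: kg/m³

Answer: kg/m³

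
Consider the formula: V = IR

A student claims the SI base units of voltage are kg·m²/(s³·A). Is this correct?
Units of each symbol in V = IR:
  I (current): A
  R (resistance, in ohms): kg·m²/(s³·A²)

Multiplying the contributions: [A] · [kg·m²/(s³·A²)]
Adding exponents of each base unit: kg: 1, m: 2, s: -3, A: -1
SI base units of voltage: kg·m²/(s³·A)

The claimed units kg·m²/(s³·A) match the derived units, so the claim is correct.

Answer: Yes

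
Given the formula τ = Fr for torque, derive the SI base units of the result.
Units of each symbol in τ = Fr:
  F (force): kg·m/s²
  r (lever arm): m

Multiplying the contributions: [kg·m/s²] · [m]
Adding exponents of each base unit: kg: 1, m: 2, s: -2
SI base units of torque: kg·m²/s²

Answer: kg·m²/s²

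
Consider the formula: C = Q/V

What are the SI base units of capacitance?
Units of each symbol in C = Q/V:
  Q (charge, in coulombs): s·A
  V (voltage, in volts): kg·m²/(s³·A)  → in the denominator, contributes s³·A/(kg·m²)

Multiplying the contributions: [s·A] · [s³·A/(kg·m²)]
Adding exponents of each base unit: kg: -1, m: -2, s: 4, A: 2
SI base units of capacitance: s⁴·A²/(kg·m²)

Answer: s⁴·A²/(kg·m²)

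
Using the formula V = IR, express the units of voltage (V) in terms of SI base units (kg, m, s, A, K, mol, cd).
Units of each symbol in V = IR:
  I (current): A
  R (resistance, in ohms): kg·m²/(s³·A²)

Multiplying the contributions: [A] · [kg·m²/(s³·A²)]
Adding exponents of each base unit: kg: 1, m: 2, s: -3, A: -1
SI base units of voltage: kg·m²/(s³·A)

Answer: kg·m²/(s³·A)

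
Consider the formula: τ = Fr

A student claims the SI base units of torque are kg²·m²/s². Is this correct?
Units of each symbol in τ = Fr:
  F (force): kg·m/s²
  r (lever arm): m

Multiplying the contributions: [kg·m/s²] · [m]
Adding exponents of each base unit: kg: 1, m: 2, s: -2
SI base units of torque: kg·m²/s²

The claimed units kg²·m²/s² (exponents kg: 2, m: 2, s: -2) do not match the derived units kg·m²/s² (exponents kg: 1, m: 2, s: -2), so the claim is incorrect.

Answer: No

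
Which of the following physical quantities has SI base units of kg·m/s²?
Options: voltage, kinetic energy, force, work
Checking the SI base units of each option:
  voltage (V = IR): kg·m²/(s³·A)  ✗
  kinetic energy (E = ½mv²): kg·m²/s²  ✗
  force (F = ma): kg·m/s²  ✓ matches
  work (W = Fd): kg·m²/s²  ✗

Only force has units kg·m/s².

Answer: force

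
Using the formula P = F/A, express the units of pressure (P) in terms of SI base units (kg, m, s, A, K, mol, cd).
Units of each symbol in P = F/A:
  F (force): kg·m/s²
  A (area): m²  → in the denominator, contributes 1/m²

Multiplying the contributions: [kg·m/s²] · [1/m²]
Adding exponents of each base unit: kg: 1, m: -1, s: -2
SI base units of pressure: kg/(m·s²)

Answer: kg/(m·s²)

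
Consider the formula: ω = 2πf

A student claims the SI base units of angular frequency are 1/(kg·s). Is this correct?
Units of each symbol in ω = 2πf:
  f (frequency): 1/s
  The factor 2π is dimensionless.

Multiplying the contributions: [1/s]
Adding exponents of each base unit: s: -1
SI base units of angular frequency: 1/s

The claimed units 1/(kg·s) (exponents kg: -1, s: -1) do not match the derived units 1/s (exponents s: -1), so the claim is incorrect.

Answer: No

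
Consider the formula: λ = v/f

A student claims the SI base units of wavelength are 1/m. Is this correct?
Units of each symbol in λ = v/f:
  v (wave speed): m/s
  f (frequency): 1/s  → in the denominator, contributes s

Multiplying the contributions: [m/s] · [s]
Adding exponents of each base unit: m: 1
SI base units of wavelength: m

The claimed units 1/m (exponents m: -1) do not match the derived units m (exponents m: 1), so the claim is incorrect.

Answer: No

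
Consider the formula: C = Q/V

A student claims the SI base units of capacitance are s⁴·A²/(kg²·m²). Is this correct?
Units of each symbol in C = Q/V:
  Q (charge, in coulombs): s·A
  V (voltage, in volts): kg·m²/(s³·A)  → in the denominator, contributes s³·A/(kg·m²)

Multiplying the contributions: [s·A] · [s³·A/(kg·m²)]
Adding exponents of each base unit: kg: -1, m: -2, s: 4, A: 2
SI base units of capacitance: s⁴·A²/(kg·m²)

The claimed units s⁴·A²/(kg²·m²) (exponents kg: -2, m: -2, s: 4, A: 2) do not match the derived units s⁴·A²/(kg·m²) (exponents kg: -1, m: -2, s: 4, A: 2), so the claim is incorrect.

Answer: No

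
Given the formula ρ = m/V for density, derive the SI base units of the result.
Units of each symbol in ρ = m/V:
  m (mass): kg
  V (volume): m³  → in the denominator, contributes 1/m³

Multiplying the contributions: [kg] · [1/m³]
Adding exponents of each base unit: kg: 1, m: -3
SI base units of density: kg/m³

Answer: kg/m³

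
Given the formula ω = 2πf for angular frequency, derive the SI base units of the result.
Units of each symbol in ω = 2πf:
  f (frequency): 1/s
  The factor 2π is dimensionless.

Multiplying the contributions: [1/s]
Adding exponents of each base unit: s: -1
SI base units of angular frequency: 1/s

Answer: 1/s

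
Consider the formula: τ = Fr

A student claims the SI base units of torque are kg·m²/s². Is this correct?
Units of each symbol in τ = Fr:
  F (force): kg·m/s²
  r (lever arm): m

Multiplying the contributions: [kg·m/s²] · [m]
Adding exponents of each base unit: kg: 1, m: 2, s: -2
SI base units of torque: kg·m²/s²

The claimed units kg·m²/s² match the derived units, so the claim is correct.

Answer: Yes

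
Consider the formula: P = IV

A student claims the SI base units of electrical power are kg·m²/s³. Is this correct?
Units of each symbol in P = IV:
  I (current): A
  V (voltage, in volts): kg·m²/(s³·A)

Multiplying the contributions: [A] · [kg·m²/(s³·A)]
Adding exponents of each base unit: kg: 1, m: 2, s: -3
SI base units of electrical power: kg·m²/s³

The claimed units kg·m²/s³ match the derived units, so the claim is correct.

Answer: Yes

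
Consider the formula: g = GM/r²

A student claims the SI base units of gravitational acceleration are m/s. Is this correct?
Units of each symbol in g = GM/r²:
  G (gravitational constant): m³/(kg·s²)
  M (mass): kg
  r (distance): m  → to the power 2 in the denominator, contributes 1/m²

Multiplying the contributions: [m³/(kg·s²)] · [kg] · [1/m²]
Adding exponents of each base unit: m: 1, s: -2
SI base units of gravitational acceleration: m/s²

The claimed units m/s (exponents m: 1, s: -1) do not match the derived units m/s² (exponents m: 1, s: -2), so the claim is incorrect.

Answer: No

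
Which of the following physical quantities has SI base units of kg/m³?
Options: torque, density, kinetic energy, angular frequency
Checking the SI base units of each option:
  torque (τ = Fr): kg·m²/s²  ✗
  density (ρ = m/V): kg/m³  ✓ matches
  kinetic energy (E = ½mv²): kg·m²/s²  ✗
  angular frequency (ω = 2πf): 1/s  ✗

Only density has units kg/m³.

Answer: density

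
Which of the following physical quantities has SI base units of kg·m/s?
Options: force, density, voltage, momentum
Checking the SI base units of each option:
  force (F = ma): kg·m/s²  ✗
  density (ρ = m/V): kg/m³  ✗
  voltage (V = IR): kg·m²/(s³·A)  ✗
  momentum (p = mv): kg·m/s  ✓ matches

Only momentum has units kg·m/s.

Answer: momentum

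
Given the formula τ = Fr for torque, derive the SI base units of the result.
Units of each symbol in τ = Fr:
  F (force): kg·m/s²
  r (lever arm): m

Multiplying the contributions: [kg·m/s²] · [m]
Adding exponents of each base unit: kg: 1, m: 2, s: -2
SI base units of torque: kg·m²/s²

Answer: kg·m²/s²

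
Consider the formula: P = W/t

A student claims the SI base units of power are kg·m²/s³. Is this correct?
Units of each symbol in P = W/t:
  W (work): kg·m²/s²
  t (time): s  → in the denominator, contributes 1/s

Multiplying the contributions: [kg·m²/s²] · [1/s]
Adding exponents of each base unit: kg: 1, m: 2, s: -3
SI base units of power: kg·m²/s³

The claimed units kg·m²/s³ match the derived units, so the claim is correct.

Answer: Yes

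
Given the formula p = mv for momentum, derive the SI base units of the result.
Units of each symbol in p = mv:
  m (mass): kg
  v (velocity): m/s

Multiplying the contributions: [kg] · [m/s]
Adding exponents of each base unit: kg: 1, m: 1, s: -1
SI base units of momentum: kg·m/s

Answer: kg·m/s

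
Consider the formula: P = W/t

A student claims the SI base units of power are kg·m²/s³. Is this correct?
Units of each symbol in P = W/t:
  W (work): kg·m²/s²
  t (time): s  → in the denominator, contributes 1/s

Multiplying the contributions: [kg·m²/s²] · [1/s]
Adding exponents of each base unit: kg: 1, m: 2, s: -3
SI base units of power: kg·m²/s³

The claimed units kg·m²/s³ match the derived units, so the claim is correct.

Answer: Yes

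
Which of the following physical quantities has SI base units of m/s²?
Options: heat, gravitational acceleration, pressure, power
Checking the SI base units of each option:
  heat (Q = mcΔT): kg·m²/s²  ✗
  gravitational acceleration (g = GM/r²): m/s²  ✓ matches
  pressure (P = F/A): kg/(m·s²)  ✗
  power (P = W/t): kg·m²/s³  ✗

Only gravitational acceleration has units m/s².

Answer: gravitational acceleration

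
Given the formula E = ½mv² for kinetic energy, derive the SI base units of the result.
Units of each symbol in E = ½mv²:
  m (mass): kg
  v (speed): m/s  → to the power 2, contributes m²/s²
  The factor ½ is dimensionless.

Multiplying the contributions: [kg] · [m²/s²]
Adding exponents of each base unit: kg: 1, m: 2, s: -2
SI base units of kinetic energy: kg·m²/s²

Answer: kg·m²/s²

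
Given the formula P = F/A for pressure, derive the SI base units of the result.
Units of each symbol in P = F/A:
  F (force): kg·m/s²
  A (area): m²  → in the denominator, contributes 1/m²

Multiplying the contributions: [kg·m/s²] · [1/m²]
Adding exponents of each base unit: kg: 1, m: -1, s: -2
SI base units of pressure: kg/(m·s²)

Answer: kg/(m·s²)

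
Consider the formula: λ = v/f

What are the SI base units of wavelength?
Units of each symbol in λ = v/f:
  v (wave speed): m/s
  f (frequency): 1/s  → in the denominator, contributes s

Multiplying the contributions: [m/s] · [s]
Adding exponents of each base unit: m: 1
SI base units of wavelength: m

Answer: m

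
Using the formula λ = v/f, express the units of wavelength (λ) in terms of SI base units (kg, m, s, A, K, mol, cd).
Units of each symbol in λ = v/f:
  v (wave speed): m/s
  f (frequency): 1/s  → in the denominator, contributes s

Multiplying the contributions: [m/s] · [s]
Adding exponents of each base unit: m: 1
SI base units of wavelength: m

Answer: m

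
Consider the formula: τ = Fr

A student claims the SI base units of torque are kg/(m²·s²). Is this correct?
Units of each symbol in τ = Fr:
  F (force): kg·m/s²
  r (lever arm): m

Multiplying the contributions: [kg·m/s²] · [m]
Adding exponents of each base unit: kg: 1, m: 2, s: -2
SI base units of torque: kg·m²/s²

The claimed units kg/(m²·s²) (exponents kg: 1, m: -2, s: -2) do not match the derived units kg·m²/s² (exponents kg: 1, m: 2, s: -2), so the claim is incorrect.

Answer: No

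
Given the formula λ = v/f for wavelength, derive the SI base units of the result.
Units of each symbol in λ = v/f:
  v (wave speed): m/s
  f (frequency): 1/s  → in the denominator, contributes s

Multiplying the contributions: [m/s] · [s]
Adding exponents of each base unit: m: 1
SI base units of wavelength: m

Answer: m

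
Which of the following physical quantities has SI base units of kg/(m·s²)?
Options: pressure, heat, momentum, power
Checking the SI base units of each option:
  pressure (P = F/A): kg/(m·s²)  ✓ matches
  heat (Q = mcΔT): kg·m²/s²  ✗
  momentum (p = mv): kg·m/s  ✗
  power (P = W/t): kg·m²/s³  ✗

Only pressure has units kg/(m·s²).

Answer: pressure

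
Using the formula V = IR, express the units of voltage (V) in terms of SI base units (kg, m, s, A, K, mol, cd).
Units of each symbol in V = IR:
  I (current): A
  R (resistance, in ohms): kg·m²/(s³·A²)

Multiplying the contributions: [A] · [kg·m²/(s³·A²)]
Adding exponents of each base unit: kg: 1, m: 2, s: -3, A: -1
SI base units of voltage: kg·m²/(s³·A)

Answer: kg·m²/(s³·A)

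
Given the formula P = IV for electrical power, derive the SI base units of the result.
Units of each symbol in P = IV:
  I (current): A
  V (voltage, in volts): kg·m²/(s³·A)

Multiplying the contributions: [A] · [kg·m²/(s³·A)]
Adding exponents of each base unit: kg: 1, m: 2, s: -3
SI base units of electrical power: kg·m²/s³

Answer: kg·m²/s³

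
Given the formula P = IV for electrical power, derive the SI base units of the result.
Units of each symbol in P = IV:
  I (current): A
  V (voltage, in volts): kg·m²/(s³·A)

Multiplying the contributions: [A] · [kg·m²/(s³·A)]
Adding exponents of each base unit: kg: 1, m: 2, s: -3
SI base units of electrical power: kg·m²/s³

Answer: kg·m²/s³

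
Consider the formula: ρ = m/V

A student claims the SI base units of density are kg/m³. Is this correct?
Units of each symbol in ρ = m/V:
  m (mass): kg
  V (volume): m³  → in the denominator, contributes 1/m³

Multiplying the contributions: [kg] · [1/m³]
Adding exponents of each base unit: kg: 1, m: -3
SI base units of density: kg/m³

The claimed units kg/m³ match the derived units, so the claim is correct.

Answer: Yes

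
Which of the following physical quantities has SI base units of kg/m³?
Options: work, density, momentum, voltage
Checking the SI base units of each option:
  work (W = Fd): kg·m²/s²  ✗
  density (ρ = m/V): kg/m³  ✓ matches
  momentum (p = mv): kg·m/s  ✗
  voltage (V = IR): kg·m²/(s³·A)  ✗

Only density has units kg/m³.

Answer: density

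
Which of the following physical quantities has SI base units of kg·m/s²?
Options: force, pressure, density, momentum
Checking the SI base units of each option:
  force (F = ma): kg·m/s²  ✓ matches
  pressure (P = F/A): kg/(m·s²)  ✗
  density (ρ = m/V): kg/m³  ✗
  momentum (p = mv): kg·m/s  ✗

Only force has units kg·m/s².

Answer: force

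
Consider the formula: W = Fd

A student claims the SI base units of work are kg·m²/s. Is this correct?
Units of each symbol in W = Fd:
  F (force): kg·m/s²
  d (displacement): m

Multiplying the contributions: [kg·m/s²] · [m]
Adding exponents of each base unit: kg: 1, m: 2, s: -2
SI base units of work: kg·m²/s²

The claimed units kg·m²/s (exponents kg: 1, m: 2, s: -1) do not match the derived units kg·m²/s² (exponents kg: 1, m: 2, s: -2), so the claim is incorrect.

Answer: No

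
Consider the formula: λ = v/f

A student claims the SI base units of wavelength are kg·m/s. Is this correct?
Units of each symbol in λ = v/f:
  v (wave speed): m/s
  f (frequency): 1/s  → in the denominator, contributes s

Multiplying the contributions: [m/s] · [s]
Adding exponents of each base unit: m: 1
SI base units of wavelength: m

The claimed units kg·m/s (exponents kg: 1, m: 1, s: -1) do not match the derived units m (exponents m: 1), so the claim is incorrect.

Answer: No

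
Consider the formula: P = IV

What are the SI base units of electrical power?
Units of each symbol in P = IV:
  I (current): A
  V (voltage, in volts): kg·m²/(s³·A)

Multiplying the contributions: [A] · [kg·m²/(s³·A)]
Adding exponents of each base unit: kg: 1, m: 2, s: -3
SI base units of electrical power: kg·m²/s³

Answer: kg·m²/s³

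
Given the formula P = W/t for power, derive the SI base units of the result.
Units of each symbol in P = W/t:
  W (work): kg·m²/s²
  t (time): s  → in the denominator, contributes 1/s

Multiplying the contributions: [kg·m²/s²] · [1/s]
Adding exponents of each base unit: kg: 1, m: 2, s: -3
SI base units of power: kg·m²/s³

Answer: kg·m²/s³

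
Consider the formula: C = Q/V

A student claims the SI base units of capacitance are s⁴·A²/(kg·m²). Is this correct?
Units of each symbol in C = Q/V:
  Q (charge, in coulombs): s·A
  V (voltage, in volts): kg·m²/(s³·A)  → in the denominator, contributes s³·A/(kg·m²)

Multiplying the contributions: [s·A] · [s³·A/(kg·m²)]
Adding exponents of each base unit: kg: -1, m: -2, s: 4, A: 2
SI base units of capacitance: s⁴·A²/(kg·m²)

The claimed units s⁴·A²/(kg·m²) match the derived units, so the claim is correct.

Answer: Yes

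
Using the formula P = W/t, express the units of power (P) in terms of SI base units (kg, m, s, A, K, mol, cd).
Units of each symbol in P = W/t:
  W (work): kg·m²/s²
  t (time): s  → in the denominator, contributes 1/s

Multiplying the contributions: [kg·m²/s²] · [1/s]
Adding exponents of each base unit: kg: 1, m: 2, s: -3
SI base units of power: kg·m²/s³

Answer: kg·m²/s³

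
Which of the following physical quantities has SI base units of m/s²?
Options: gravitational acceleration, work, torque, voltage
Checking the SI base units of each option:
  gravitational acceleration (g = GM/r²): m/s²  ✓ matches
  work (W = Fd): kg·m²/s²  ✗
  torque (τ = Fr): kg·m²/s²  ✗
  voltage (V = IR): kg·m²/(s³·A)  ✗

Only gravitational acceleration has units m/s².

Answer: gravitational acceleration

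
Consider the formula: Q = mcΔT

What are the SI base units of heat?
Units of each symbol in Q = mcΔT:
  m (mass): kg
  c (specific heat capacity, in J/(kg·K)): m²/(s²·K)
  ΔT (temperature change): K

Multiplying the contributions: [kg] · [m²/(s²·K)] · [K]
Adding exponents of each base unit: kg: 1, m: 2, s: -2
SI base units of heat: kg·m²/s²

Answer: kg·m²/s²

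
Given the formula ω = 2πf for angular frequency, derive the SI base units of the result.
Units of each symbol in ω = 2πf:
  f (frequency): 1/s
  The factor 2π is dimensionless.

Multiplying the contributions: [1/s]
Adding exponents of each base unit: s: -1
SI base units of angular frequency: 1/s

Answer: 1/s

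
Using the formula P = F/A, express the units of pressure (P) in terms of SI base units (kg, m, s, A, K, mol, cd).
Units of each symbol in P = F/A:
  F (force): kg·m/s²
  A (area): m²  → in the denominator, contributes 1/m²

Multiplying the contributions: [kg·m/s²] · [1/m²]
Adding exponents of each base unit: kg: 1, m: -1, s: -2
SI base units of pressure: kg/(m·s²)

Answer: kg/(m·s²)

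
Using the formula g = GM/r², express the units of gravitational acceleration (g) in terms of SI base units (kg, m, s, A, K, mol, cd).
Units of each symbol in g = GM/r²:
  G (gravitational constant): m³/(kg·s²)
  M (mass): kg
  r (distance): m  → to the power 2 in the denominator, contributes 1/m²

Multiplying the contributions: [m³/(kg·s²)] · [kg] · [1/m²]
Adding exponents of each base unit: m: 1, s: -2
SI base units of gravitational acceleration: m/s²

Answer: m/s²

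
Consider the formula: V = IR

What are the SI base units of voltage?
Units of each symbol in V = IR:
  I (current): A
  R (resistance, in ohms): kg·m²/(s³·A²)

Multiplying the contributions: [A] · [kg·m²/(s³·A²)]
Adding exponents of each base unit: kg: 1, m: 2, s: -3, A: -1
SI base units of voltage: kg·m²/(s³·A)

Answer: kg·m²/(s³·A)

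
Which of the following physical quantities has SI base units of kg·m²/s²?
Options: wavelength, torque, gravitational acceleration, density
Checking the SI base units of each option:
  wavelength (λ = v/f): m  ✗
  torque (τ = Fr): kg·m²/s²  ✓ matches
  gravitational acceleration (g = GM/r²): m/s²  ✗
  density (ρ = m/V): kg/m³  ✗

Only torque has units kg·m²/s².

Answer: torque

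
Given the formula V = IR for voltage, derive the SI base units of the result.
Units of each symbol in V = IR:
  I (current): A
  R (resistance, in ohms): kg·m²/(s³·A²)

Multiplying the contributions: [A] · [kg·m²/(s³·A²)]
Adding exponents of each base unit: kg: 1, m: 2, s: -3, A: -1
SI base units of voltage: kg·m²/(s³·A)

Answer: kg·m²/(s³·A)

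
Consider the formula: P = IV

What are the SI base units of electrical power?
Units of each symbol in P = IV:
  I (current): A
  V (voltage, in volts): kg·m²/(s³·A)

Multiplying the contributions: [A] · [kg·m²/(s³·A)]
Adding exponents of each base unit: kg: 1, m: 2, s: -3
SI base units of electrical power: kg·m²/s³

Answer: kg·m²/s³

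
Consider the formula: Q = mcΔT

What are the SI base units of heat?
Units of each symbol in Q = mcΔT:
  m (mass): kg
  c (specific heat capacity, in J/(kg·K)): m²/(s²·K)
  ΔT (temperature change): K

Multiplying the contributions: [kg] · [m²/(s²·K)] · [K]
Adding exponents of each base unit: kg: 1, m: 2, s: -2
SI base units of heat: kg·m²/s²

Answer: kg·m²/s²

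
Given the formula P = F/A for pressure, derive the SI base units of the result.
Units of each symbol in P = F/A:
  F (force): kg·m/s²
  A (area): m²  → in the denominator, contributes 1/m²

Multiplying the contributions: [kg·m/s²] · [1/m²]
Adding exponents of each base unit: kg: 1, m: -1, s: -2
SI base units of pressure: kg/(m·s²)

Answer: kg/(m·s²)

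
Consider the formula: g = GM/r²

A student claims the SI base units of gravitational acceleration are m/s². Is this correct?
Units of each symbol in g = GM/r²:
  G (gravitational constant): m³/(kg·s²)
  M (mass): kg
  r (distance): m  → to the power 2 in the denominator, contributes 1/m²

Multiplying the contributions: [m³/(kg·s²)] · [kg] · [1/m²]
Adding exponents of each base unit: m: 1, s: -2
SI base units of gravitational acceleration: m/s²

The claimed units m/s² match the derived units, so the claim is correct.

Answer: Yes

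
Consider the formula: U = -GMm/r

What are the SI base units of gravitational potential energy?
Units of each symbol in U = -GMm/r:
  G (gravitational constant): m³/(kg·s²)
  M (mass): kg
  m (mass): kg
  r (distance): m  → in the denominator, contributes 1/m
  The minus sign does not affect the units.

Multiplying the contributions: [m³/(kg·s²)] · [kg] · [kg] · [1/m]
Adding exponents of each base unit: kg: 1, m: 2, s: -2
SI base units of gravitational potential energy: kg·m²/s²

Answer: kg·m²/s²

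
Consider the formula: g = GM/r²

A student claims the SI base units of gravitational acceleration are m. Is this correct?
Units of each symbol in g = GM/r²:
  G (gravitational constant): m³/(kg·s²)
  M (mass): kg
  r (distance): m  → to the power 2 in the denominator, contributes 1/m²

Multiplying the contributions: [m³/(kg·s²)] · [kg] · [1/m²]
Adding exponents of each base unit: m: 1, s: -2
SI base units of gravitational acceleration: m/s²

The claimed units m (exponents m: 1) do not match the derived units m/s² (exponents m: 1, s: -2), so the claim is incorrect.

Answer: No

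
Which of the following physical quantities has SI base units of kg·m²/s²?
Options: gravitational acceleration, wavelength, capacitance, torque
Checking the SI base units of each option:
  gravitational acceleration (g = GM/r²): m/s²  ✗
  wavelength (λ = v/f): m  ✗
  capacitance (C = Q/V): s⁴·A²/(kg·m²)  ✗
  torque (τ = Fr): kg·m²/s²  ✓ matches

Only torque has units kg·m²/s².

Answer: torque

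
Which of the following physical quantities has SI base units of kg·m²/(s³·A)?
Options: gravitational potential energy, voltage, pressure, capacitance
Checking the SI base units of each option:
  gravitational potential energy (U = -GMm/r): kg·m²/s²  ✗
  voltage (V = IR): kg·m²/(s³·A)  ✓ matches
  pressure (P = F/A): kg/(m·s²)  ✗
  capacitance (C = Q/V): s⁴·A²/(kg·m²)  ✗

Only voltage has units kg·m²/(s³·A).

Answer: voltage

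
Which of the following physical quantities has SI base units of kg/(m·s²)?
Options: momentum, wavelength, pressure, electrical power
Checking the SI base units of each option:
  momentum (p = mv): kg·m/s  ✗
  wavelength (λ = v/f): m  ✗
  pressure (P = F/A): kg/(m·s²)  ✓ matches
  electrical power (P = IV): kg·m²/s³  ✗

Only pressure has units kg/(m·s²).

Answer: pressure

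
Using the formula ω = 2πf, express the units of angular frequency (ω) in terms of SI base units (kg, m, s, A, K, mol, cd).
Units of each symbol in ω = 2πf:
  f (frequency): 1/s
  The factor 2π is dimensionless.

Multiplying the contributions: [1/s]
Adding exponents of each base unit: s: -1
SI base units of angular frequency: 1/s

Answer: 1/s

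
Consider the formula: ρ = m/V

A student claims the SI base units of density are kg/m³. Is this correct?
Units of each symbol in ρ = m/V:
  m (mass): kg
  V (volume): m³  → in the denominator, contributes 1/m³

Multiplying the contributions: [kg] · [1/m³]
Adding exponents of each base unit: kg: 1, m: -3
SI base units of density: kg/m³

The claimed units kg/m³ match the derived units, so the claim is correct.

Answer: Yes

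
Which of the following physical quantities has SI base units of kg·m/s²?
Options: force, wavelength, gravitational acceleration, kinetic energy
Checking the SI base units of each option:
  force (F = ma): kg·m/s²  ✓ matches
  wavelength (λ = v/f): m  ✗
  gravitational acceleration (g = GM/r²): m/s²  ✗
  kinetic energy (E = ½mv²): kg·m²/s²  ✗

Only force has units kg·m/s².

Answer: force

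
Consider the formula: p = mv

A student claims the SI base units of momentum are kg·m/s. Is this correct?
Units of each symbol in p = mv:
  m (mass): kg
  v (velocity): m/s

Multiplying the contributions: [kg] · [m/s]
Adding exponents of each base unit: kg: 1, m: 1, s: -1
SI base units of momentum: kg·m/s

The claimed units kg·m/s match the derived units, so the claim is correct.

Answer: Yes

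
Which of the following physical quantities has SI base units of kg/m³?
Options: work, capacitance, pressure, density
Checking the SI base units of each option:
  work (W = Fd): kg·m²/s²  ✗
  capacitance (C = Q/V): s⁴·A²/(kg·m²)  ✗
  pressure (P = F/A): kg/(m·s²)  ✗
  density (ρ = m/V): kg/m³  ✓ matches

Only density has units kg/m³.

Answer: density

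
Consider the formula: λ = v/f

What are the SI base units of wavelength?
Units of each symbol in λ = v/f:
  v (wave speed): m/s
  f (frequency): 1/s  → in the denominator, contributes s

Multiplying the contributions: [m/s] · [s]
Adding exponents of each base unit: m: 1
SI base units of wavelength: m

Answer: m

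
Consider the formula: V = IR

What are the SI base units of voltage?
Units of each symbol in V = IR:
  I (current): A
  R (resistance, in ohms): kg·m²/(s³·A²)

Multiplying the contributions: [A] · [kg·m²/(s³·A²)]
Adding exponents of each base unit: kg: 1, m: 2, s: -3, A: -1
SI base units of voltage: kg·m²/(s³·A)

Answer: kg·m²/(s³·A)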